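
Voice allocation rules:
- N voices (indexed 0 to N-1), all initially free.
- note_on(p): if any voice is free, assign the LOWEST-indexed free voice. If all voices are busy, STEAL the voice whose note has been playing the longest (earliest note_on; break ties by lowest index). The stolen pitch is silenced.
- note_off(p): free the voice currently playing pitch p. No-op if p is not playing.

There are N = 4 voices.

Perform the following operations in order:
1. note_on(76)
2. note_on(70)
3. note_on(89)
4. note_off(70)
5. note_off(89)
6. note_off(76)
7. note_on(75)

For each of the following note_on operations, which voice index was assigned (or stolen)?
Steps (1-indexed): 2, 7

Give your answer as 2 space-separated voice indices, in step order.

Op 1: note_on(76): voice 0 is free -> assigned | voices=[76 - - -]
Op 2: note_on(70): voice 1 is free -> assigned | voices=[76 70 - -]
Op 3: note_on(89): voice 2 is free -> assigned | voices=[76 70 89 -]
Op 4: note_off(70): free voice 1 | voices=[76 - 89 -]
Op 5: note_off(89): free voice 2 | voices=[76 - - -]
Op 6: note_off(76): free voice 0 | voices=[- - - -]
Op 7: note_on(75): voice 0 is free -> assigned | voices=[75 - - -]

Answer: 1 0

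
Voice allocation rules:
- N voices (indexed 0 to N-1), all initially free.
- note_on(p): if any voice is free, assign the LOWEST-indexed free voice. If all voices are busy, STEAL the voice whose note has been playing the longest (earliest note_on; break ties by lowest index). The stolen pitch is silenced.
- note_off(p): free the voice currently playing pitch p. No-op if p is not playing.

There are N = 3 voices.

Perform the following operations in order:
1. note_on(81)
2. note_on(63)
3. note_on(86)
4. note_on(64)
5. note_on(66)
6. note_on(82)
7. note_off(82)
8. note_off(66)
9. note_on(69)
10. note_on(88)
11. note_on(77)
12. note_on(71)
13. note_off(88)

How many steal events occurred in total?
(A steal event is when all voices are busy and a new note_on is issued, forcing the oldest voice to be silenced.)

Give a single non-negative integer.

Answer: 5

Derivation:
Op 1: note_on(81): voice 0 is free -> assigned | voices=[81 - -]
Op 2: note_on(63): voice 1 is free -> assigned | voices=[81 63 -]
Op 3: note_on(86): voice 2 is free -> assigned | voices=[81 63 86]
Op 4: note_on(64): all voices busy, STEAL voice 0 (pitch 81, oldest) -> assign | voices=[64 63 86]
Op 5: note_on(66): all voices busy, STEAL voice 1 (pitch 63, oldest) -> assign | voices=[64 66 86]
Op 6: note_on(82): all voices busy, STEAL voice 2 (pitch 86, oldest) -> assign | voices=[64 66 82]
Op 7: note_off(82): free voice 2 | voices=[64 66 -]
Op 8: note_off(66): free voice 1 | voices=[64 - -]
Op 9: note_on(69): voice 1 is free -> assigned | voices=[64 69 -]
Op 10: note_on(88): voice 2 is free -> assigned | voices=[64 69 88]
Op 11: note_on(77): all voices busy, STEAL voice 0 (pitch 64, oldest) -> assign | voices=[77 69 88]
Op 12: note_on(71): all voices busy, STEAL voice 1 (pitch 69, oldest) -> assign | voices=[77 71 88]
Op 13: note_off(88): free voice 2 | voices=[77 71 -]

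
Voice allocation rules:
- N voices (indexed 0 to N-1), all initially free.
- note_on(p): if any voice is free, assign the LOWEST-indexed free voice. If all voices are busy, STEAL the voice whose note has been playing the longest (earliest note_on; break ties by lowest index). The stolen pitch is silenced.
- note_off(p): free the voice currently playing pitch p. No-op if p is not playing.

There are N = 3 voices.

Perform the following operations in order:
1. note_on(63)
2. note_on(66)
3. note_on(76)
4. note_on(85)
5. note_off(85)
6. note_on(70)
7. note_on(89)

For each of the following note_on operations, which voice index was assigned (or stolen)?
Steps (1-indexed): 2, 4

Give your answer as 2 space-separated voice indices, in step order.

Answer: 1 0

Derivation:
Op 1: note_on(63): voice 0 is free -> assigned | voices=[63 - -]
Op 2: note_on(66): voice 1 is free -> assigned | voices=[63 66 -]
Op 3: note_on(76): voice 2 is free -> assigned | voices=[63 66 76]
Op 4: note_on(85): all voices busy, STEAL voice 0 (pitch 63, oldest) -> assign | voices=[85 66 76]
Op 5: note_off(85): free voice 0 | voices=[- 66 76]
Op 6: note_on(70): voice 0 is free -> assigned | voices=[70 66 76]
Op 7: note_on(89): all voices busy, STEAL voice 1 (pitch 66, oldest) -> assign | voices=[70 89 76]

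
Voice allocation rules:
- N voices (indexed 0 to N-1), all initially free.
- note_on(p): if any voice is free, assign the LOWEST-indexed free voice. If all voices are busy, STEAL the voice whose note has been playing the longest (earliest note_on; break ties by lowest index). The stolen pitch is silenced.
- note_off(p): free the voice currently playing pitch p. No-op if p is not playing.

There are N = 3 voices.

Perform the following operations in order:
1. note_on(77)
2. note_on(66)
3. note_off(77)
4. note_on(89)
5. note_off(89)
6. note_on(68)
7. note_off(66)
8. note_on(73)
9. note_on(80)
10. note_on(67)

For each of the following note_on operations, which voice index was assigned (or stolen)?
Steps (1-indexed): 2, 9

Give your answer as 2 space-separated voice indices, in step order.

Op 1: note_on(77): voice 0 is free -> assigned | voices=[77 - -]
Op 2: note_on(66): voice 1 is free -> assigned | voices=[77 66 -]
Op 3: note_off(77): free voice 0 | voices=[- 66 -]
Op 4: note_on(89): voice 0 is free -> assigned | voices=[89 66 -]
Op 5: note_off(89): free voice 0 | voices=[- 66 -]
Op 6: note_on(68): voice 0 is free -> assigned | voices=[68 66 -]
Op 7: note_off(66): free voice 1 | voices=[68 - -]
Op 8: note_on(73): voice 1 is free -> assigned | voices=[68 73 -]
Op 9: note_on(80): voice 2 is free -> assigned | voices=[68 73 80]
Op 10: note_on(67): all voices busy, STEAL voice 0 (pitch 68, oldest) -> assign | voices=[67 73 80]

Answer: 1 2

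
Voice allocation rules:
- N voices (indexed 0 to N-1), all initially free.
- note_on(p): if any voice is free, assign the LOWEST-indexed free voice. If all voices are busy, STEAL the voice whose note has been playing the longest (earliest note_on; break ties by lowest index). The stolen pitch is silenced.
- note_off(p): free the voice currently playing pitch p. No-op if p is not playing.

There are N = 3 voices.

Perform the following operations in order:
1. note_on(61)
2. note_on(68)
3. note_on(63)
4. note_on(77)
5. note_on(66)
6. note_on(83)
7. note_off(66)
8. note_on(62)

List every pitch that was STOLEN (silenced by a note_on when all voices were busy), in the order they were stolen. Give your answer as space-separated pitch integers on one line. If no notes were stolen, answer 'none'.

Answer: 61 68 63

Derivation:
Op 1: note_on(61): voice 0 is free -> assigned | voices=[61 - -]
Op 2: note_on(68): voice 1 is free -> assigned | voices=[61 68 -]
Op 3: note_on(63): voice 2 is free -> assigned | voices=[61 68 63]
Op 4: note_on(77): all voices busy, STEAL voice 0 (pitch 61, oldest) -> assign | voices=[77 68 63]
Op 5: note_on(66): all voices busy, STEAL voice 1 (pitch 68, oldest) -> assign | voices=[77 66 63]
Op 6: note_on(83): all voices busy, STEAL voice 2 (pitch 63, oldest) -> assign | voices=[77 66 83]
Op 7: note_off(66): free voice 1 | voices=[77 - 83]
Op 8: note_on(62): voice 1 is free -> assigned | voices=[77 62 83]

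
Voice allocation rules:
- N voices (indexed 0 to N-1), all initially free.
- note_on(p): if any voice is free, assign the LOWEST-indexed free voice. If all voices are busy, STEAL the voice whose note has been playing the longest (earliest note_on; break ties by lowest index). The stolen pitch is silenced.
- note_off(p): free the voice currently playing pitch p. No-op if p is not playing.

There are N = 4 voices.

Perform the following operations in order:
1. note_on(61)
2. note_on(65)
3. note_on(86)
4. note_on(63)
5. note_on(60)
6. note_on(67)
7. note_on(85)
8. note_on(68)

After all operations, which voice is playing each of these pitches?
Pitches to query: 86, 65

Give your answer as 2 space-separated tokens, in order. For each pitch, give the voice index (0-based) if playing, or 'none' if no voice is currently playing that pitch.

Answer: none none

Derivation:
Op 1: note_on(61): voice 0 is free -> assigned | voices=[61 - - -]
Op 2: note_on(65): voice 1 is free -> assigned | voices=[61 65 - -]
Op 3: note_on(86): voice 2 is free -> assigned | voices=[61 65 86 -]
Op 4: note_on(63): voice 3 is free -> assigned | voices=[61 65 86 63]
Op 5: note_on(60): all voices busy, STEAL voice 0 (pitch 61, oldest) -> assign | voices=[60 65 86 63]
Op 6: note_on(67): all voices busy, STEAL voice 1 (pitch 65, oldest) -> assign | voices=[60 67 86 63]
Op 7: note_on(85): all voices busy, STEAL voice 2 (pitch 86, oldest) -> assign | voices=[60 67 85 63]
Op 8: note_on(68): all voices busy, STEAL voice 3 (pitch 63, oldest) -> assign | voices=[60 67 85 68]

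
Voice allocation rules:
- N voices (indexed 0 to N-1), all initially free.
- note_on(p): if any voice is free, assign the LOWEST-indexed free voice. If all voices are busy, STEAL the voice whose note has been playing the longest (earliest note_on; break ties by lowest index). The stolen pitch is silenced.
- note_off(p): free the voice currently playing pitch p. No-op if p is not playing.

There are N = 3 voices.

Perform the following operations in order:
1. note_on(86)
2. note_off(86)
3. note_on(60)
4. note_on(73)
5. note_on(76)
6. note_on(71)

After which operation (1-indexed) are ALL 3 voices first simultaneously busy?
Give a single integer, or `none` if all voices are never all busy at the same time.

Op 1: note_on(86): voice 0 is free -> assigned | voices=[86 - -]
Op 2: note_off(86): free voice 0 | voices=[- - -]
Op 3: note_on(60): voice 0 is free -> assigned | voices=[60 - -]
Op 4: note_on(73): voice 1 is free -> assigned | voices=[60 73 -]
Op 5: note_on(76): voice 2 is free -> assigned | voices=[60 73 76]
Op 6: note_on(71): all voices busy, STEAL voice 0 (pitch 60, oldest) -> assign | voices=[71 73 76]

Answer: 5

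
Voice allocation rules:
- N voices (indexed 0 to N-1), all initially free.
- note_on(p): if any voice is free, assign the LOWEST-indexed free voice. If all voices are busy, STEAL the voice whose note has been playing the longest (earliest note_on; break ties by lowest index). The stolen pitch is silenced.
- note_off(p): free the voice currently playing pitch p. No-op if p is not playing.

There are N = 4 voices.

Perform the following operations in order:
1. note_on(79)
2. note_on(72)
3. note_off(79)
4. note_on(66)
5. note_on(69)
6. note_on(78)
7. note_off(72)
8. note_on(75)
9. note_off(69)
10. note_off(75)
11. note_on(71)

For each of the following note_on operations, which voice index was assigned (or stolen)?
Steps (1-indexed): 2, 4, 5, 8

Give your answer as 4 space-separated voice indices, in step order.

Op 1: note_on(79): voice 0 is free -> assigned | voices=[79 - - -]
Op 2: note_on(72): voice 1 is free -> assigned | voices=[79 72 - -]
Op 3: note_off(79): free voice 0 | voices=[- 72 - -]
Op 4: note_on(66): voice 0 is free -> assigned | voices=[66 72 - -]
Op 5: note_on(69): voice 2 is free -> assigned | voices=[66 72 69 -]
Op 6: note_on(78): voice 3 is free -> assigned | voices=[66 72 69 78]
Op 7: note_off(72): free voice 1 | voices=[66 - 69 78]
Op 8: note_on(75): voice 1 is free -> assigned | voices=[66 75 69 78]
Op 9: note_off(69): free voice 2 | voices=[66 75 - 78]
Op 10: note_off(75): free voice 1 | voices=[66 - - 78]
Op 11: note_on(71): voice 1 is free -> assigned | voices=[66 71 - 78]

Answer: 1 0 2 1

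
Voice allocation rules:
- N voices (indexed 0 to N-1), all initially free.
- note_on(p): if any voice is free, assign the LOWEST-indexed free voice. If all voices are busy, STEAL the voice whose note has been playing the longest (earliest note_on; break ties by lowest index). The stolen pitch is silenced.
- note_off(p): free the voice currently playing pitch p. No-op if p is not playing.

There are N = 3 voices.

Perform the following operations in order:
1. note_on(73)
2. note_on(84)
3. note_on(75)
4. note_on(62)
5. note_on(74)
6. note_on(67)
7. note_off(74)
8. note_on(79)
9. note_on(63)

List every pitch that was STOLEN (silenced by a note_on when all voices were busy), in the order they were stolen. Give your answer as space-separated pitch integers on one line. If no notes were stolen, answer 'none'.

Answer: 73 84 75 62

Derivation:
Op 1: note_on(73): voice 0 is free -> assigned | voices=[73 - -]
Op 2: note_on(84): voice 1 is free -> assigned | voices=[73 84 -]
Op 3: note_on(75): voice 2 is free -> assigned | voices=[73 84 75]
Op 4: note_on(62): all voices busy, STEAL voice 0 (pitch 73, oldest) -> assign | voices=[62 84 75]
Op 5: note_on(74): all voices busy, STEAL voice 1 (pitch 84, oldest) -> assign | voices=[62 74 75]
Op 6: note_on(67): all voices busy, STEAL voice 2 (pitch 75, oldest) -> assign | voices=[62 74 67]
Op 7: note_off(74): free voice 1 | voices=[62 - 67]
Op 8: note_on(79): voice 1 is free -> assigned | voices=[62 79 67]
Op 9: note_on(63): all voices busy, STEAL voice 0 (pitch 62, oldest) -> assign | voices=[63 79 67]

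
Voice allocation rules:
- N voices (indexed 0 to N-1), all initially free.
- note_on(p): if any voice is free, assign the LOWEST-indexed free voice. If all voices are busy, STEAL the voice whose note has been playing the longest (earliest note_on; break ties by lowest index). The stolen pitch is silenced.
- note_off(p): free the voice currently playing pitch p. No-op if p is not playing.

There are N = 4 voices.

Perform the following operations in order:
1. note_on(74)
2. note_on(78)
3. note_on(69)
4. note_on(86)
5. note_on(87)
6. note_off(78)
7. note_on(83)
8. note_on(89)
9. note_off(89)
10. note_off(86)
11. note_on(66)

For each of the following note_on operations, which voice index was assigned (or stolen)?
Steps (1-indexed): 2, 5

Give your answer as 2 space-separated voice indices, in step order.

Answer: 1 0

Derivation:
Op 1: note_on(74): voice 0 is free -> assigned | voices=[74 - - -]
Op 2: note_on(78): voice 1 is free -> assigned | voices=[74 78 - -]
Op 3: note_on(69): voice 2 is free -> assigned | voices=[74 78 69 -]
Op 4: note_on(86): voice 3 is free -> assigned | voices=[74 78 69 86]
Op 5: note_on(87): all voices busy, STEAL voice 0 (pitch 74, oldest) -> assign | voices=[87 78 69 86]
Op 6: note_off(78): free voice 1 | voices=[87 - 69 86]
Op 7: note_on(83): voice 1 is free -> assigned | voices=[87 83 69 86]
Op 8: note_on(89): all voices busy, STEAL voice 2 (pitch 69, oldest) -> assign | voices=[87 83 89 86]
Op 9: note_off(89): free voice 2 | voices=[87 83 - 86]
Op 10: note_off(86): free voice 3 | voices=[87 83 - -]
Op 11: note_on(66): voice 2 is free -> assigned | voices=[87 83 66 -]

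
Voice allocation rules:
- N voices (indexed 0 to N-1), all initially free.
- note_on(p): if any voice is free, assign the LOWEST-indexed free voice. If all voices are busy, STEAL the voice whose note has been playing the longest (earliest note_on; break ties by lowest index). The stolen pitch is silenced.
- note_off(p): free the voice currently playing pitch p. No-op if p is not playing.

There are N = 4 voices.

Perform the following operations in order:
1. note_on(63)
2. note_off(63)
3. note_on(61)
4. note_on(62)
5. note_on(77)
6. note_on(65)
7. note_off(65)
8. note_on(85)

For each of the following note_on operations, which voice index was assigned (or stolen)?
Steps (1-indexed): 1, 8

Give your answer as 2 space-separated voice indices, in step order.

Answer: 0 3

Derivation:
Op 1: note_on(63): voice 0 is free -> assigned | voices=[63 - - -]
Op 2: note_off(63): free voice 0 | voices=[- - - -]
Op 3: note_on(61): voice 0 is free -> assigned | voices=[61 - - -]
Op 4: note_on(62): voice 1 is free -> assigned | voices=[61 62 - -]
Op 5: note_on(77): voice 2 is free -> assigned | voices=[61 62 77 -]
Op 6: note_on(65): voice 3 is free -> assigned | voices=[61 62 77 65]
Op 7: note_off(65): free voice 3 | voices=[61 62 77 -]
Op 8: note_on(85): voice 3 is free -> assigned | voices=[61 62 77 85]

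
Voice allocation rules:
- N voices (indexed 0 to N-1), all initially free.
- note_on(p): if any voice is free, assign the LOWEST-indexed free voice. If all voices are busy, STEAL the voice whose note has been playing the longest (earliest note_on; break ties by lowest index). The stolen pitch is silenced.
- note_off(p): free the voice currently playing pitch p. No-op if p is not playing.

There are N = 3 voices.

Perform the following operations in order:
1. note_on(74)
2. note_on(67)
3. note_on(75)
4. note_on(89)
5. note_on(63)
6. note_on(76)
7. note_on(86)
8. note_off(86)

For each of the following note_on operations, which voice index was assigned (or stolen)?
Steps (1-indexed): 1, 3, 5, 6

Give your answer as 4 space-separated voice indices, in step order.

Answer: 0 2 1 2

Derivation:
Op 1: note_on(74): voice 0 is free -> assigned | voices=[74 - -]
Op 2: note_on(67): voice 1 is free -> assigned | voices=[74 67 -]
Op 3: note_on(75): voice 2 is free -> assigned | voices=[74 67 75]
Op 4: note_on(89): all voices busy, STEAL voice 0 (pitch 74, oldest) -> assign | voices=[89 67 75]
Op 5: note_on(63): all voices busy, STEAL voice 1 (pitch 67, oldest) -> assign | voices=[89 63 75]
Op 6: note_on(76): all voices busy, STEAL voice 2 (pitch 75, oldest) -> assign | voices=[89 63 76]
Op 7: note_on(86): all voices busy, STEAL voice 0 (pitch 89, oldest) -> assign | voices=[86 63 76]
Op 8: note_off(86): free voice 0 | voices=[- 63 76]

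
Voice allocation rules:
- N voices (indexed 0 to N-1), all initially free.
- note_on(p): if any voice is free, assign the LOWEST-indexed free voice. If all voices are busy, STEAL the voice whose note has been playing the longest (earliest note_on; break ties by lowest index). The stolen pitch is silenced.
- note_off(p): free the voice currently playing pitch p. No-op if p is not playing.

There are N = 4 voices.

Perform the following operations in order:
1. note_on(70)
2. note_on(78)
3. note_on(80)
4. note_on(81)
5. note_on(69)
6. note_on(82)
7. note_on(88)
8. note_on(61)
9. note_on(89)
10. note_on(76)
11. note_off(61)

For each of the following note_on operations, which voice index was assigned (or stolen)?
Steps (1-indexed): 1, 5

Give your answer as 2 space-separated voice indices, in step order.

Answer: 0 0

Derivation:
Op 1: note_on(70): voice 0 is free -> assigned | voices=[70 - - -]
Op 2: note_on(78): voice 1 is free -> assigned | voices=[70 78 - -]
Op 3: note_on(80): voice 2 is free -> assigned | voices=[70 78 80 -]
Op 4: note_on(81): voice 3 is free -> assigned | voices=[70 78 80 81]
Op 5: note_on(69): all voices busy, STEAL voice 0 (pitch 70, oldest) -> assign | voices=[69 78 80 81]
Op 6: note_on(82): all voices busy, STEAL voice 1 (pitch 78, oldest) -> assign | voices=[69 82 80 81]
Op 7: note_on(88): all voices busy, STEAL voice 2 (pitch 80, oldest) -> assign | voices=[69 82 88 81]
Op 8: note_on(61): all voices busy, STEAL voice 3 (pitch 81, oldest) -> assign | voices=[69 82 88 61]
Op 9: note_on(89): all voices busy, STEAL voice 0 (pitch 69, oldest) -> assign | voices=[89 82 88 61]
Op 10: note_on(76): all voices busy, STEAL voice 1 (pitch 82, oldest) -> assign | voices=[89 76 88 61]
Op 11: note_off(61): free voice 3 | voices=[89 76 88 -]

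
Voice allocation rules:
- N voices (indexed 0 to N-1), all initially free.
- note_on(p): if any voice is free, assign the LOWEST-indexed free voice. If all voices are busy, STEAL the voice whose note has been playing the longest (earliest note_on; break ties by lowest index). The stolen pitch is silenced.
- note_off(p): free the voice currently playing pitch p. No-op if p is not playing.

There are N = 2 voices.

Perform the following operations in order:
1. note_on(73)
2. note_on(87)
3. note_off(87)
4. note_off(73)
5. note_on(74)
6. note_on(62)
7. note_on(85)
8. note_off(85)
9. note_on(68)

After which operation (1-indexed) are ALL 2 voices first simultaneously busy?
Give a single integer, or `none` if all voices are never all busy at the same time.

Op 1: note_on(73): voice 0 is free -> assigned | voices=[73 -]
Op 2: note_on(87): voice 1 is free -> assigned | voices=[73 87]
Op 3: note_off(87): free voice 1 | voices=[73 -]
Op 4: note_off(73): free voice 0 | voices=[- -]
Op 5: note_on(74): voice 0 is free -> assigned | voices=[74 -]
Op 6: note_on(62): voice 1 is free -> assigned | voices=[74 62]
Op 7: note_on(85): all voices busy, STEAL voice 0 (pitch 74, oldest) -> assign | voices=[85 62]
Op 8: note_off(85): free voice 0 | voices=[- 62]
Op 9: note_on(68): voice 0 is free -> assigned | voices=[68 62]

Answer: 2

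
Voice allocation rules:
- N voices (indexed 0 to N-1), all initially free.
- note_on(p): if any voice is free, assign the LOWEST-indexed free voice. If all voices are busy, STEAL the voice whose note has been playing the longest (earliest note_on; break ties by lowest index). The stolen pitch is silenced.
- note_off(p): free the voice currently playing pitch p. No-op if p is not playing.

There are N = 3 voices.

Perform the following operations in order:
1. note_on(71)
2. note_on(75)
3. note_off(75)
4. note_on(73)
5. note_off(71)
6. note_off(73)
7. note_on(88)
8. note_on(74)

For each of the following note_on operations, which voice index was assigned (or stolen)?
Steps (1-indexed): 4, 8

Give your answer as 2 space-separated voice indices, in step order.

Answer: 1 1

Derivation:
Op 1: note_on(71): voice 0 is free -> assigned | voices=[71 - -]
Op 2: note_on(75): voice 1 is free -> assigned | voices=[71 75 -]
Op 3: note_off(75): free voice 1 | voices=[71 - -]
Op 4: note_on(73): voice 1 is free -> assigned | voices=[71 73 -]
Op 5: note_off(71): free voice 0 | voices=[- 73 -]
Op 6: note_off(73): free voice 1 | voices=[- - -]
Op 7: note_on(88): voice 0 is free -> assigned | voices=[88 - -]
Op 8: note_on(74): voice 1 is free -> assigned | voices=[88 74 -]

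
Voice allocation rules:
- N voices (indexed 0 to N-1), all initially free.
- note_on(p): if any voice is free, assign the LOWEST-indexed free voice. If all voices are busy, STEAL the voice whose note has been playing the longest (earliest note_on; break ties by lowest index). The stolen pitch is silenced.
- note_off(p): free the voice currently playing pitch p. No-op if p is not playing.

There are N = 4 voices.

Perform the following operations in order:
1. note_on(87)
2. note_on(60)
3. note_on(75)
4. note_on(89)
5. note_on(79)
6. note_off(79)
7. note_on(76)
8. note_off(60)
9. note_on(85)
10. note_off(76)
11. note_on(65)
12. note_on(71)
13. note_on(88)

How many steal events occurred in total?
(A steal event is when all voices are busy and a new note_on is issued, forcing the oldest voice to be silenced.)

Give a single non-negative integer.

Answer: 3

Derivation:
Op 1: note_on(87): voice 0 is free -> assigned | voices=[87 - - -]
Op 2: note_on(60): voice 1 is free -> assigned | voices=[87 60 - -]
Op 3: note_on(75): voice 2 is free -> assigned | voices=[87 60 75 -]
Op 4: note_on(89): voice 3 is free -> assigned | voices=[87 60 75 89]
Op 5: note_on(79): all voices busy, STEAL voice 0 (pitch 87, oldest) -> assign | voices=[79 60 75 89]
Op 6: note_off(79): free voice 0 | voices=[- 60 75 89]
Op 7: note_on(76): voice 0 is free -> assigned | voices=[76 60 75 89]
Op 8: note_off(60): free voice 1 | voices=[76 - 75 89]
Op 9: note_on(85): voice 1 is free -> assigned | voices=[76 85 75 89]
Op 10: note_off(76): free voice 0 | voices=[- 85 75 89]
Op 11: note_on(65): voice 0 is free -> assigned | voices=[65 85 75 89]
Op 12: note_on(71): all voices busy, STEAL voice 2 (pitch 75, oldest) -> assign | voices=[65 85 71 89]
Op 13: note_on(88): all voices busy, STEAL voice 3 (pitch 89, oldest) -> assign | voices=[65 85 71 88]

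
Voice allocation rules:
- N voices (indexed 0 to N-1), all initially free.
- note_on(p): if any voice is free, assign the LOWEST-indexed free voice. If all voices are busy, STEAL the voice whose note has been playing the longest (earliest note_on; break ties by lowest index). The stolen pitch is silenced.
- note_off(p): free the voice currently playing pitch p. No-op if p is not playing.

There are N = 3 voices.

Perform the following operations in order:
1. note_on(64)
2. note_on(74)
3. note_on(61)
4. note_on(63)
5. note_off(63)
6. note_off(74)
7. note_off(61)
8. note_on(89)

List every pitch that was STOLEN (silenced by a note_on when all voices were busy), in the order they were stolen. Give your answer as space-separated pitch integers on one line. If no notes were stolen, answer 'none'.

Op 1: note_on(64): voice 0 is free -> assigned | voices=[64 - -]
Op 2: note_on(74): voice 1 is free -> assigned | voices=[64 74 -]
Op 3: note_on(61): voice 2 is free -> assigned | voices=[64 74 61]
Op 4: note_on(63): all voices busy, STEAL voice 0 (pitch 64, oldest) -> assign | voices=[63 74 61]
Op 5: note_off(63): free voice 0 | voices=[- 74 61]
Op 6: note_off(74): free voice 1 | voices=[- - 61]
Op 7: note_off(61): free voice 2 | voices=[- - -]
Op 8: note_on(89): voice 0 is free -> assigned | voices=[89 - -]

Answer: 64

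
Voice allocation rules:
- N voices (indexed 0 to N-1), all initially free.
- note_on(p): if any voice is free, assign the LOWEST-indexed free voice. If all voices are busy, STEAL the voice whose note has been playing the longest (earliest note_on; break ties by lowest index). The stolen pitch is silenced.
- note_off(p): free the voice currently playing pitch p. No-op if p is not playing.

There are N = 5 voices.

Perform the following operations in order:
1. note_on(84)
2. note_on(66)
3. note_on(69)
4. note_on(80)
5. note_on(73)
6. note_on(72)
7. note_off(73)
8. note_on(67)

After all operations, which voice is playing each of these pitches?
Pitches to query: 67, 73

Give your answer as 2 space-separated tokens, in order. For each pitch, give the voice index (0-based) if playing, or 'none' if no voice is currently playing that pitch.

Op 1: note_on(84): voice 0 is free -> assigned | voices=[84 - - - -]
Op 2: note_on(66): voice 1 is free -> assigned | voices=[84 66 - - -]
Op 3: note_on(69): voice 2 is free -> assigned | voices=[84 66 69 - -]
Op 4: note_on(80): voice 3 is free -> assigned | voices=[84 66 69 80 -]
Op 5: note_on(73): voice 4 is free -> assigned | voices=[84 66 69 80 73]
Op 6: note_on(72): all voices busy, STEAL voice 0 (pitch 84, oldest) -> assign | voices=[72 66 69 80 73]
Op 7: note_off(73): free voice 4 | voices=[72 66 69 80 -]
Op 8: note_on(67): voice 4 is free -> assigned | voices=[72 66 69 80 67]

Answer: 4 none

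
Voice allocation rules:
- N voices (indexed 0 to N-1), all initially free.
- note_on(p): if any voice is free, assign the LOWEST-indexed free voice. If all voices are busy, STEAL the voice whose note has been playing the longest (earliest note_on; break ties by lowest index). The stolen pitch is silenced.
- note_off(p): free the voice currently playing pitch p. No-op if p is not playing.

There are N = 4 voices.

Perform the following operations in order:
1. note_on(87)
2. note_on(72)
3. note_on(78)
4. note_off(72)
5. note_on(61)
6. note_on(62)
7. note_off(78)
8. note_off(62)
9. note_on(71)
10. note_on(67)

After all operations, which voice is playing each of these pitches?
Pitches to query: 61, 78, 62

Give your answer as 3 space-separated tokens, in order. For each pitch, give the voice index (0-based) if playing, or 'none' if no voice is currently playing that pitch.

Answer: 1 none none

Derivation:
Op 1: note_on(87): voice 0 is free -> assigned | voices=[87 - - -]
Op 2: note_on(72): voice 1 is free -> assigned | voices=[87 72 - -]
Op 3: note_on(78): voice 2 is free -> assigned | voices=[87 72 78 -]
Op 4: note_off(72): free voice 1 | voices=[87 - 78 -]
Op 5: note_on(61): voice 1 is free -> assigned | voices=[87 61 78 -]
Op 6: note_on(62): voice 3 is free -> assigned | voices=[87 61 78 62]
Op 7: note_off(78): free voice 2 | voices=[87 61 - 62]
Op 8: note_off(62): free voice 3 | voices=[87 61 - -]
Op 9: note_on(71): voice 2 is free -> assigned | voices=[87 61 71 -]
Op 10: note_on(67): voice 3 is free -> assigned | voices=[87 61 71 67]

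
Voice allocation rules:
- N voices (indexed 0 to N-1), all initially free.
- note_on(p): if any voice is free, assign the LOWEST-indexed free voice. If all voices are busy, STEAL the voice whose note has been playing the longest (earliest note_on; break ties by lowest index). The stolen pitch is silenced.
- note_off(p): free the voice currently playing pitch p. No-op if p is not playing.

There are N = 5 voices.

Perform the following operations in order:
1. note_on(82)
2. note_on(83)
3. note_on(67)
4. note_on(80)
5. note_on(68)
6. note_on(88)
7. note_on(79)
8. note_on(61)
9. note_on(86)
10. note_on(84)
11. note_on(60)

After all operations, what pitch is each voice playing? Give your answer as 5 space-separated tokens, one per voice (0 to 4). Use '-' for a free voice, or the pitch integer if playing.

Answer: 60 79 61 86 84

Derivation:
Op 1: note_on(82): voice 0 is free -> assigned | voices=[82 - - - -]
Op 2: note_on(83): voice 1 is free -> assigned | voices=[82 83 - - -]
Op 3: note_on(67): voice 2 is free -> assigned | voices=[82 83 67 - -]
Op 4: note_on(80): voice 3 is free -> assigned | voices=[82 83 67 80 -]
Op 5: note_on(68): voice 4 is free -> assigned | voices=[82 83 67 80 68]
Op 6: note_on(88): all voices busy, STEAL voice 0 (pitch 82, oldest) -> assign | voices=[88 83 67 80 68]
Op 7: note_on(79): all voices busy, STEAL voice 1 (pitch 83, oldest) -> assign | voices=[88 79 67 80 68]
Op 8: note_on(61): all voices busy, STEAL voice 2 (pitch 67, oldest) -> assign | voices=[88 79 61 80 68]
Op 9: note_on(86): all voices busy, STEAL voice 3 (pitch 80, oldest) -> assign | voices=[88 79 61 86 68]
Op 10: note_on(84): all voices busy, STEAL voice 4 (pitch 68, oldest) -> assign | voices=[88 79 61 86 84]
Op 11: note_on(60): all voices busy, STEAL voice 0 (pitch 88, oldest) -> assign | voices=[60 79 61 86 84]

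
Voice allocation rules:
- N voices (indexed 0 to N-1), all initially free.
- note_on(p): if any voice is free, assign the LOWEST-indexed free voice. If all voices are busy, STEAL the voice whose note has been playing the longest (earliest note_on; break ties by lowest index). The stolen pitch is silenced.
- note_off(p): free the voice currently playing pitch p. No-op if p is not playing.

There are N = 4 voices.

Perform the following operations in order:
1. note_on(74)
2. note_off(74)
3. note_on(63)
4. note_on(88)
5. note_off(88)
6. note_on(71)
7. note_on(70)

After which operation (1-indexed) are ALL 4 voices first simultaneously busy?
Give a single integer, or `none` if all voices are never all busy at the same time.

Answer: none

Derivation:
Op 1: note_on(74): voice 0 is free -> assigned | voices=[74 - - -]
Op 2: note_off(74): free voice 0 | voices=[- - - -]
Op 3: note_on(63): voice 0 is free -> assigned | voices=[63 - - -]
Op 4: note_on(88): voice 1 is free -> assigned | voices=[63 88 - -]
Op 5: note_off(88): free voice 1 | voices=[63 - - -]
Op 6: note_on(71): voice 1 is free -> assigned | voices=[63 71 - -]
Op 7: note_on(70): voice 2 is free -> assigned | voices=[63 71 70 -]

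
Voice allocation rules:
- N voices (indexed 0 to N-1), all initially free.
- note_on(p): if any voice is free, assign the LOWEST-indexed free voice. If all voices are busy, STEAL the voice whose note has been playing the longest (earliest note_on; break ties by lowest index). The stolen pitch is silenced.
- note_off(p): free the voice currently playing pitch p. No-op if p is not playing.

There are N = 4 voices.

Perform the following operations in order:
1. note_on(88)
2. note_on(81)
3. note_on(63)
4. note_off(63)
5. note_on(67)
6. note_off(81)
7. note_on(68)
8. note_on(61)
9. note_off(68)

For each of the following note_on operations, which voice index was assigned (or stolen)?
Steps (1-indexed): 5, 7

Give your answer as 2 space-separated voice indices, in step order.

Answer: 2 1

Derivation:
Op 1: note_on(88): voice 0 is free -> assigned | voices=[88 - - -]
Op 2: note_on(81): voice 1 is free -> assigned | voices=[88 81 - -]
Op 3: note_on(63): voice 2 is free -> assigned | voices=[88 81 63 -]
Op 4: note_off(63): free voice 2 | voices=[88 81 - -]
Op 5: note_on(67): voice 2 is free -> assigned | voices=[88 81 67 -]
Op 6: note_off(81): free voice 1 | voices=[88 - 67 -]
Op 7: note_on(68): voice 1 is free -> assigned | voices=[88 68 67 -]
Op 8: note_on(61): voice 3 is free -> assigned | voices=[88 68 67 61]
Op 9: note_off(68): free voice 1 | voices=[88 - 67 61]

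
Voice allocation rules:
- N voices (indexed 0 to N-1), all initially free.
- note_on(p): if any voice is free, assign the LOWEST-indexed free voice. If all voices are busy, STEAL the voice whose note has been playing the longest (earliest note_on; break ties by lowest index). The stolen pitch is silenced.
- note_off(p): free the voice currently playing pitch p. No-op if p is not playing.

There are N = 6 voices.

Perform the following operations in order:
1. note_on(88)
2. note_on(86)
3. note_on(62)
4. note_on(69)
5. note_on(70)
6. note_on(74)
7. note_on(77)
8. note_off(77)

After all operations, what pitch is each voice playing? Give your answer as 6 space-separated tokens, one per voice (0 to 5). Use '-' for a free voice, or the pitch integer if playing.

Answer: - 86 62 69 70 74

Derivation:
Op 1: note_on(88): voice 0 is free -> assigned | voices=[88 - - - - -]
Op 2: note_on(86): voice 1 is free -> assigned | voices=[88 86 - - - -]
Op 3: note_on(62): voice 2 is free -> assigned | voices=[88 86 62 - - -]
Op 4: note_on(69): voice 3 is free -> assigned | voices=[88 86 62 69 - -]
Op 5: note_on(70): voice 4 is free -> assigned | voices=[88 86 62 69 70 -]
Op 6: note_on(74): voice 5 is free -> assigned | voices=[88 86 62 69 70 74]
Op 7: note_on(77): all voices busy, STEAL voice 0 (pitch 88, oldest) -> assign | voices=[77 86 62 69 70 74]
Op 8: note_off(77): free voice 0 | voices=[- 86 62 69 70 74]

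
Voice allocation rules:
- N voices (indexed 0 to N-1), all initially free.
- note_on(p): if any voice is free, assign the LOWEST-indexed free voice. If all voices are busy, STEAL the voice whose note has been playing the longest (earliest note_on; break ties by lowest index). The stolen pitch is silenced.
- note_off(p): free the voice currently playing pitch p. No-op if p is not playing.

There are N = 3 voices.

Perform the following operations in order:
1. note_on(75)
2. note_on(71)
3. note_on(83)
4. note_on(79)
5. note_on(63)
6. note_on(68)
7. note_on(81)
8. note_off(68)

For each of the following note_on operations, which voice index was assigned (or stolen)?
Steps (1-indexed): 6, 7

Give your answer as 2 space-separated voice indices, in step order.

Answer: 2 0

Derivation:
Op 1: note_on(75): voice 0 is free -> assigned | voices=[75 - -]
Op 2: note_on(71): voice 1 is free -> assigned | voices=[75 71 -]
Op 3: note_on(83): voice 2 is free -> assigned | voices=[75 71 83]
Op 4: note_on(79): all voices busy, STEAL voice 0 (pitch 75, oldest) -> assign | voices=[79 71 83]
Op 5: note_on(63): all voices busy, STEAL voice 1 (pitch 71, oldest) -> assign | voices=[79 63 83]
Op 6: note_on(68): all voices busy, STEAL voice 2 (pitch 83, oldest) -> assign | voices=[79 63 68]
Op 7: note_on(81): all voices busy, STEAL voice 0 (pitch 79, oldest) -> assign | voices=[81 63 68]
Op 8: note_off(68): free voice 2 | voices=[81 63 -]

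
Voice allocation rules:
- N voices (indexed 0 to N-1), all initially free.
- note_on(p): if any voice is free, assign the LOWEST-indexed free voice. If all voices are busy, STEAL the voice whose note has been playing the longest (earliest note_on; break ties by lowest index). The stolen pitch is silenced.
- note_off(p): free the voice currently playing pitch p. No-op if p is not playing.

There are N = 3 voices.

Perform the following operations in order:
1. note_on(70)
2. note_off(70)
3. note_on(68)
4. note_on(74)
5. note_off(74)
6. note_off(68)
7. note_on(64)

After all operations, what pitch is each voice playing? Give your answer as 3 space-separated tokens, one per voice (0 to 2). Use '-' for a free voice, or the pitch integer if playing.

Answer: 64 - -

Derivation:
Op 1: note_on(70): voice 0 is free -> assigned | voices=[70 - -]
Op 2: note_off(70): free voice 0 | voices=[- - -]
Op 3: note_on(68): voice 0 is free -> assigned | voices=[68 - -]
Op 4: note_on(74): voice 1 is free -> assigned | voices=[68 74 -]
Op 5: note_off(74): free voice 1 | voices=[68 - -]
Op 6: note_off(68): free voice 0 | voices=[- - -]
Op 7: note_on(64): voice 0 is free -> assigned | voices=[64 - -]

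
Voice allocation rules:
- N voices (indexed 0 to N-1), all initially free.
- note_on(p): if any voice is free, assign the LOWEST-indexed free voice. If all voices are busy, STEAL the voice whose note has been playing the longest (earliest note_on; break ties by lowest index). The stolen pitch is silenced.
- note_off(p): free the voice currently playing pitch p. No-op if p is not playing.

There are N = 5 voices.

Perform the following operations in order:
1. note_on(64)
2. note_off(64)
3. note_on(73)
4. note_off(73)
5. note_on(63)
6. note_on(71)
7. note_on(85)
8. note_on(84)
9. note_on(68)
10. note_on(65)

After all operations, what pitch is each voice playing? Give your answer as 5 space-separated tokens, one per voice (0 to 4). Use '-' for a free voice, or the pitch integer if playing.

Answer: 65 71 85 84 68

Derivation:
Op 1: note_on(64): voice 0 is free -> assigned | voices=[64 - - - -]
Op 2: note_off(64): free voice 0 | voices=[- - - - -]
Op 3: note_on(73): voice 0 is free -> assigned | voices=[73 - - - -]
Op 4: note_off(73): free voice 0 | voices=[- - - - -]
Op 5: note_on(63): voice 0 is free -> assigned | voices=[63 - - - -]
Op 6: note_on(71): voice 1 is free -> assigned | voices=[63 71 - - -]
Op 7: note_on(85): voice 2 is free -> assigned | voices=[63 71 85 - -]
Op 8: note_on(84): voice 3 is free -> assigned | voices=[63 71 85 84 -]
Op 9: note_on(68): voice 4 is free -> assigned | voices=[63 71 85 84 68]
Op 10: note_on(65): all voices busy, STEAL voice 0 (pitch 63, oldest) -> assign | voices=[65 71 85 84 68]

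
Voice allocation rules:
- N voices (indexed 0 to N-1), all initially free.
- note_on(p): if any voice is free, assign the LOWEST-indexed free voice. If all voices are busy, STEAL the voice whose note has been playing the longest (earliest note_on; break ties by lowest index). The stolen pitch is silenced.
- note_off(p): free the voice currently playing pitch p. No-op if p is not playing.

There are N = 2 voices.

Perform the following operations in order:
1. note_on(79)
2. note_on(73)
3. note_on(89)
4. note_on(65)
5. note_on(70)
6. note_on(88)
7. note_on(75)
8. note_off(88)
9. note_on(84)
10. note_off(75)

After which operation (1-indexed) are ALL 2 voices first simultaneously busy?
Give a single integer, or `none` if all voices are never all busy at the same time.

Op 1: note_on(79): voice 0 is free -> assigned | voices=[79 -]
Op 2: note_on(73): voice 1 is free -> assigned | voices=[79 73]
Op 3: note_on(89): all voices busy, STEAL voice 0 (pitch 79, oldest) -> assign | voices=[89 73]
Op 4: note_on(65): all voices busy, STEAL voice 1 (pitch 73, oldest) -> assign | voices=[89 65]
Op 5: note_on(70): all voices busy, STEAL voice 0 (pitch 89, oldest) -> assign | voices=[70 65]
Op 6: note_on(88): all voices busy, STEAL voice 1 (pitch 65, oldest) -> assign | voices=[70 88]
Op 7: note_on(75): all voices busy, STEAL voice 0 (pitch 70, oldest) -> assign | voices=[75 88]
Op 8: note_off(88): free voice 1 | voices=[75 -]
Op 9: note_on(84): voice 1 is free -> assigned | voices=[75 84]
Op 10: note_off(75): free voice 0 | voices=[- 84]

Answer: 2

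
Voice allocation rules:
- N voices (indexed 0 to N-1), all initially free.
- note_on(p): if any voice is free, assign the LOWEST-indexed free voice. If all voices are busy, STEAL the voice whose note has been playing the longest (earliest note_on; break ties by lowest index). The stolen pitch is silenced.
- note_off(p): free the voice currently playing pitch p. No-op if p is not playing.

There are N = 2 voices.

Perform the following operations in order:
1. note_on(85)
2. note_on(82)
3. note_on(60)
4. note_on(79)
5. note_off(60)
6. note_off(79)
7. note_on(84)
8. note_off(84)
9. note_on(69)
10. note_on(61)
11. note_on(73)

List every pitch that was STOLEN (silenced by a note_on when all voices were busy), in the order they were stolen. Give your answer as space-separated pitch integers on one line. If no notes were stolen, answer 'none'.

Answer: 85 82 69

Derivation:
Op 1: note_on(85): voice 0 is free -> assigned | voices=[85 -]
Op 2: note_on(82): voice 1 is free -> assigned | voices=[85 82]
Op 3: note_on(60): all voices busy, STEAL voice 0 (pitch 85, oldest) -> assign | voices=[60 82]
Op 4: note_on(79): all voices busy, STEAL voice 1 (pitch 82, oldest) -> assign | voices=[60 79]
Op 5: note_off(60): free voice 0 | voices=[- 79]
Op 6: note_off(79): free voice 1 | voices=[- -]
Op 7: note_on(84): voice 0 is free -> assigned | voices=[84 -]
Op 8: note_off(84): free voice 0 | voices=[- -]
Op 9: note_on(69): voice 0 is free -> assigned | voices=[69 -]
Op 10: note_on(61): voice 1 is free -> assigned | voices=[69 61]
Op 11: note_on(73): all voices busy, STEAL voice 0 (pitch 69, oldest) -> assign | voices=[73 61]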